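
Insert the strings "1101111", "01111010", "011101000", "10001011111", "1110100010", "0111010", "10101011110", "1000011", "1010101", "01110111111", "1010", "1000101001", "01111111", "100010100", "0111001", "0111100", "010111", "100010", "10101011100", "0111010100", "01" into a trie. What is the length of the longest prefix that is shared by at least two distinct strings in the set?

9

The deepest shared node is where two words last agree before diverging.
e.g. "100010100" and "1000101001" share the prefix "100010100" of length 9; no pair shares a longer one.
Longest shared-prefix length: 9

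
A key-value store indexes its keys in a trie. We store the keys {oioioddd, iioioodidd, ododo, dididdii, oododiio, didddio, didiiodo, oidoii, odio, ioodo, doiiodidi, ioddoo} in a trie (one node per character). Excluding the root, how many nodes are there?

67

Insert word by word; a character creates a node only if that edge doesn't already exist:
  "oioioddd" → 8 new (o, i, o, i, o, d, d, d)
  "iioioodidd" → 10 new (i, i, o, i, o, o, d, i, d, d)
  "ododo" → prefix "o" already present; 4 new (d, o, d, o)
  "dididdii" → 8 new (d, i, d, i, d, d, i, i)
  "oododiio" → prefix "o" already present; 7 new (o, d, o, d, i, i, o)
  "didddio" → prefix "did" already present; 4 new (d, d, i, o)
  "didiiodo" → prefix "didi" already present; 4 new (i, o, d, o)
  "oidoii" → prefix "oi" already present; 4 new (d, o, i, i)
  "odio" → prefix "od" already present; 2 new (i, o)
  "ioodo" → prefix "i" already present; 4 new (o, o, d, o)
  "doiiodidi" → prefix "d" already present; 8 new (o, i, i, o, d, i, d, i)
  "ioddoo" → prefix "io" already present; 4 new (d, d, o, o)
Total nodes = 8 + 10 + 4 + 8 + 7 + 4 + 4 + 4 + 2 + 4 + 8 + 4 = 67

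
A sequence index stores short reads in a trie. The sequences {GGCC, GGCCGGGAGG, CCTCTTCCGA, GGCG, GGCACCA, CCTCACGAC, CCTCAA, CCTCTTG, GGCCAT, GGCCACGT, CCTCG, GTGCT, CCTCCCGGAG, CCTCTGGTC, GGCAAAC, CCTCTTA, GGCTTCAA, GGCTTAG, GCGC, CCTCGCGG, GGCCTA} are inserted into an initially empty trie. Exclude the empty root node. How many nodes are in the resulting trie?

Insert word by word; a character creates a node only if that edge doesn't already exist:
  "GGCC" → 4 new (G, G, C, C)
  "GGCCGGGAGG" → prefix "GGCC" already present; 6 new (G, G, G, A, G, G)
  "CCTCTTCCGA" → 10 new (C, C, T, C, T, T, C, C, G, A)
  "GGCG" → prefix "GGC" already present; 1 new (G)
  "GGCACCA" → prefix "GGC" already present; 4 new (A, C, C, A)
  "CCTCACGAC" → prefix "CCTC" already present; 5 new (A, C, G, A, C)
  "CCTCAA" → prefix "CCTCA" already present; 1 new (A)
  "CCTCTTG" → prefix "CCTCTT" already present; 1 new (G)
  "GGCCAT" → prefix "GGCC" already present; 2 new (A, T)
  "GGCCACGT" → prefix "GGCCA" already present; 3 new (C, G, T)
  "CCTCG" → prefix "CCTC" already present; 1 new (G)
  "GTGCT" → prefix "G" already present; 4 new (T, G, C, T)
  "CCTCCCGGAG" → prefix "CCTC" already present; 6 new (C, C, G, G, A, G)
  "CCTCTGGTC" → prefix "CCTCT" already present; 4 new (G, G, T, C)
  "GGCAAAC" → prefix "GGCA" already present; 3 new (A, A, C)
  "CCTCTTA" → prefix "CCTCTT" already present; 1 new (A)
  "GGCTTCAA" → prefix "GGC" already present; 5 new (T, T, C, A, A)
  "GGCTTAG" → prefix "GGCTT" already present; 2 new (A, G)
  "GCGC" → prefix "G" already present; 3 new (C, G, C)
  "CCTCGCGG" → prefix "CCTCG" already present; 3 new (C, G, G)
  "GGCCTA" → prefix "GGCC" already present; 2 new (T, A)
Total nodes = 4 + 6 + 10 + 1 + 4 + 5 + 1 + 1 + 2 + 3 + 1 + 4 + 6 + 4 + 3 + 1 + 5 + 2 + 3 + 3 + 2 = 71

71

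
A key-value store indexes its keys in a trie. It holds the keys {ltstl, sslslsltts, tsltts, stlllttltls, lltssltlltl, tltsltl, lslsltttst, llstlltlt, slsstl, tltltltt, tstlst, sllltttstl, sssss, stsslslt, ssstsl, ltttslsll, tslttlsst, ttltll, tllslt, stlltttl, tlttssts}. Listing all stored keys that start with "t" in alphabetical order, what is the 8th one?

ttltll

DFS of the "t" subtree visits, in order: "tllslt", "tltltltt", "tltsltl", "tlttssts", "tslttlsst", "tsltts", "tstlst", "ttltll"
The 8th is ttltll.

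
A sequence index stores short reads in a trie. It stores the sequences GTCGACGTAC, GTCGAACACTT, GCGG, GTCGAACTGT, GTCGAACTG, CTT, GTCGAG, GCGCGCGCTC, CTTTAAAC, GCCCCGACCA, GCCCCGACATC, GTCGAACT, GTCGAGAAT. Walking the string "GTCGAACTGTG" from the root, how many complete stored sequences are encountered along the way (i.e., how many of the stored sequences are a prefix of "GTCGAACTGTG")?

3

Walk "GTCGAACTGTG" from the root; an end-of-word marker is hit whenever a stored word is a prefix of "GTCGAACTGTG".
Prefixes of the query that are stored words: "GTCGAACT", "GTCGAACTG", "GTCGAACTGT"
Count: 3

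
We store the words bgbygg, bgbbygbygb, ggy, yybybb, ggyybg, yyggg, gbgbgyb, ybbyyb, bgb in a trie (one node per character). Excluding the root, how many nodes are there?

39

Trie structure (* marks end of a word):
(root)
├─ b
│  └─ g
│     └─ b *
│        ├─ b
│        │  └─ y
│        │     └─ g
│        │        └─ b
│        │           └─ y
│        │              └─ g
│        │                 └─ b *
│        └─ y
│           └─ g
│              └─ g *
├─ g
│  ├─ b
│  │  └─ g
│  │     └─ b
│  │        └─ g
│  │           └─ y
│  │              └─ b *
│  └─ g
│     └─ y *
│        └─ y
│           └─ b
│              └─ g *
└─ y
   ├─ b
   │  └─ b
   │     └─ y
   │        └─ y
   │           └─ b *
   └─ y
      ├─ b
      │  └─ y
      │     └─ b
      │        └─ b *
      └─ g
         └─ g
            └─ g *
Counting every labelled node above: 39.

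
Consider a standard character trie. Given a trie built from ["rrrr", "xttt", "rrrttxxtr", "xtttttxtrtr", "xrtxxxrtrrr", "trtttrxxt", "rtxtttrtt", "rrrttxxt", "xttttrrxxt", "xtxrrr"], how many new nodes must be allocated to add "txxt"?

3

"t" is already a path in the trie; the remaining "xxt" must be added.
So 4 − 1 = 3 new nodes.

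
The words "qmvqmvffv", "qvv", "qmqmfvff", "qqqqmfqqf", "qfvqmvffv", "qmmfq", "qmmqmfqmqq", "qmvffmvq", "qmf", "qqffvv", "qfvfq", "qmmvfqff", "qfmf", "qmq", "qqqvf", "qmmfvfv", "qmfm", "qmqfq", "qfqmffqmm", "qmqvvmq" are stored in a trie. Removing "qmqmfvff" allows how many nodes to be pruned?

5

Walk "qmqmfvff" from the leaf back toward the root, removing each node that no remaining word uses.
The suffix "mfvff" (5 nodes) is used only by "qmqmfvff"; the node for "qmq" still has the child "f", so pruning stops there.
Nodes removed: 5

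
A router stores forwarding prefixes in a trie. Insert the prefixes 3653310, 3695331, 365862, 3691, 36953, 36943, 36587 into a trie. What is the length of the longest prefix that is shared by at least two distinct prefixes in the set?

5

The deepest shared node is where two words last agree before diverging.
e.g. "36953" and "3695331" share the prefix "36953" of length 5; no pair shares a longer one.
Longest shared-prefix length: 5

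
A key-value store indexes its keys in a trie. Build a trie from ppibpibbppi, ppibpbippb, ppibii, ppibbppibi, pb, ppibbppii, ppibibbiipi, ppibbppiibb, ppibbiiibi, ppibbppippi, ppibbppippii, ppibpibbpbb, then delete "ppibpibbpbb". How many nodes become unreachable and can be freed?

A node on "ppibpibbpbb"'s path can go only if nothing else ends at it or branches off below it.
The suffix "bb" (2 nodes) is used only by "ppibpibbpbb"; the node for "ppibpibbp" still has the child "p", so pruning stops there.
Nodes removed: 2

2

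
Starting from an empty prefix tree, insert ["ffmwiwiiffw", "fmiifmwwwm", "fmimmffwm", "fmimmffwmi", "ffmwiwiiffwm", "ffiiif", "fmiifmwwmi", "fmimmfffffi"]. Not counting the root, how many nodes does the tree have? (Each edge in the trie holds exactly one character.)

38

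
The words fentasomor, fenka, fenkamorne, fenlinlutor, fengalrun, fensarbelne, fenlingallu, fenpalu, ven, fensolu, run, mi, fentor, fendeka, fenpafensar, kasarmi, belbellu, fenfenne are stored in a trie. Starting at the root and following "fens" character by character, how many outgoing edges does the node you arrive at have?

Follow the path "fens" to its node, then look at its outgoing edges.
Characters that immediately follow "fens" among the stored strings: {a, o}.
That node has 2 child edges.

2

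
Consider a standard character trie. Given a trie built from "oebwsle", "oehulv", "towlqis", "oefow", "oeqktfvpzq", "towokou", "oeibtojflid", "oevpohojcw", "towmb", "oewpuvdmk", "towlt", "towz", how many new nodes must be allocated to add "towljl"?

"towl" is already a path in the trie; the remaining "jl" must be added.
New nodes needed: |"towljl"| − 4 = 6 − 4 = 2.

2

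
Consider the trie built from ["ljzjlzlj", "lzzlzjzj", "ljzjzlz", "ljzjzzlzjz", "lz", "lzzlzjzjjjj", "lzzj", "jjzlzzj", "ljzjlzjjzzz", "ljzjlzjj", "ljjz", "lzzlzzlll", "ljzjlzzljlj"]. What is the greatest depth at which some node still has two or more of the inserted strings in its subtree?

The deepest shared node is where two words last agree before diverging.
e.g. "ljzjlzjj" and "ljzjlzjjzzz" share the prefix "ljzjlzjj" of length 8; no pair shares a longer one.
Longest shared-prefix length: 8

8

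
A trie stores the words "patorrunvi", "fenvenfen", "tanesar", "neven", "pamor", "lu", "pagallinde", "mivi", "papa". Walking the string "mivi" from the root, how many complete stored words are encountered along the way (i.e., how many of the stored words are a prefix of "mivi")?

Traverse "mivi" character by character; count nodes along the way that are marked as word ends.
Prefixes of the query that are stored words: "mivi"
Count: 1

1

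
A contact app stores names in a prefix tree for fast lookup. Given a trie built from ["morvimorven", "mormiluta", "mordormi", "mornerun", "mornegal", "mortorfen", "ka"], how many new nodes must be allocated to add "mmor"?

3

Walking "mmor" from the root, the first 1 characters ("m") follow existing edges; "m" is the first miss.
Each of the 3 remaining characters creates one node.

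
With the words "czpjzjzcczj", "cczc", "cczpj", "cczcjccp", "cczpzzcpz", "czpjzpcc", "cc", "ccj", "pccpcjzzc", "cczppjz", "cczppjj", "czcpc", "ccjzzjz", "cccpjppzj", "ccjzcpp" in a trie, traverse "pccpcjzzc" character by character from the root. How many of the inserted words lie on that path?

Traverse "pccpcjzzc" character by character; count nodes along the way that are marked as word ends.
Prefixes of the query that are stored words: "pccpcjzzc"
Count: 1

1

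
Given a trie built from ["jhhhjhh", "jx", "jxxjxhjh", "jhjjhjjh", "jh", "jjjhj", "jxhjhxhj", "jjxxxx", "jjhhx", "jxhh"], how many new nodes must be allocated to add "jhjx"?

1

"jhj" is already a path in the trie; the remaining "x" must be added.
Each of the 1 remaining characters creates one node.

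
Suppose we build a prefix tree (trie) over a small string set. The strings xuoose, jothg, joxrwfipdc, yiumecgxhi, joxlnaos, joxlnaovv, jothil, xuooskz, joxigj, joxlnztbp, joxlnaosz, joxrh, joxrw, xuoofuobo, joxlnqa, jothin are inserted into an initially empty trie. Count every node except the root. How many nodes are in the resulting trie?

57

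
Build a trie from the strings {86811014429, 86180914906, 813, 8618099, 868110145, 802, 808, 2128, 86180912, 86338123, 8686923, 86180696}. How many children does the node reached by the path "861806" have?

1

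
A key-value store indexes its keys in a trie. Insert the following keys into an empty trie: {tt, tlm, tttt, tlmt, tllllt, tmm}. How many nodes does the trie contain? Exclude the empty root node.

Trie structure (* marks end of a word):
(root)
└─ t
   ├─ l
   │  ├─ l
   │  │  └─ l
   │  │     └─ l
   │  │        └─ t *
   │  └─ m *
   │     └─ t *
   ├─ m
   │  └─ m *
   └─ t *
      └─ t
         └─ t *
Counting every labelled node above: 13.

13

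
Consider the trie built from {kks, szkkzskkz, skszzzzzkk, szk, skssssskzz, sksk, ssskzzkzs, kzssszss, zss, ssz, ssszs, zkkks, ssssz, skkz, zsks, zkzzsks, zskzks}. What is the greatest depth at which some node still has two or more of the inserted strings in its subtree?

The deepest shared node is where two words last agree before diverging.
"sksk" and "skssssskzz" agree on "sks" (3 characters) before diverging; nothing deeper is shared.
Longest shared-prefix length: 3

3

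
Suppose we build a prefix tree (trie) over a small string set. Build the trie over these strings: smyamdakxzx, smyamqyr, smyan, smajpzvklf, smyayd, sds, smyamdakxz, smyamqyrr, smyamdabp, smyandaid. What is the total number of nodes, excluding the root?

34

Insert word by word; a character creates a node only if that edge doesn't already exist:
  "smyamdakxzx" → 11 new (s, m, y, a, m, d, a, k, x, z, x)
  "smyamqyr" → prefix "smyam" already present; 3 new (q, y, r)
  "smyan" → prefix "smya" already present; 1 new (n)
  "smajpzvklf" → prefix "sm" already present; 8 new (a, j, p, z, v, k, l, f)
  "smyayd" → prefix "smya" already present; 2 new (y, d)
  "sds" → prefix "s" already present; 2 new (d, s)
  "smyamdakxz" → prefix "smyamdakxz" already present; 0 new (none)
  "smyamqyrr" → prefix "smyamqyr" already present; 1 new (r)
  "smyamdabp" → prefix "smyamda" already present; 2 new (b, p)
  "smyandaid" → prefix "smyan" already present; 4 new (d, a, i, d)
Total nodes = 11 + 3 + 1 + 8 + 2 + 2 + 0 + 1 + 2 + 4 = 34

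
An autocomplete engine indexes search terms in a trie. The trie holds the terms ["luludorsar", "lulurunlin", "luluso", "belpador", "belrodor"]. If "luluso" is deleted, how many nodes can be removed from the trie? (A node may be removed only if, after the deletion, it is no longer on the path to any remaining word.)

2

A node on "luluso"'s path can go only if nothing else ends at it or branches off below it.
The suffix "so" (2 nodes) is used only by "luluso"; the node for "lulu" still has the child "d", so pruning stops there.
Nodes removed: 2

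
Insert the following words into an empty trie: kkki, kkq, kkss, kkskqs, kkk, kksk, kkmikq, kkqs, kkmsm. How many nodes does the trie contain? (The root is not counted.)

Insert word by word; a character creates a node only if that edge doesn't already exist:
  "kkki" → 4 new (k, k, k, i)
  "kkq" → prefix "kk" already present; 1 new (q)
  "kkss" → prefix "kk" already present; 2 new (s, s)
  "kkskqs" → prefix "kks" already present; 3 new (k, q, s)
  "kkk" → prefix "kkk" already present; 0 new (none)
  "kksk" → prefix "kksk" already present; 0 new (none)
  "kkmikq" → prefix "kk" already present; 4 new (m, i, k, q)
  "kkqs" → prefix "kkq" already present; 1 new (s)
  "kkmsm" → prefix "kkm" already present; 2 new (s, m)
Total nodes = 4 + 1 + 2 + 3 + 0 + 0 + 4 + 1 + 2 = 17

17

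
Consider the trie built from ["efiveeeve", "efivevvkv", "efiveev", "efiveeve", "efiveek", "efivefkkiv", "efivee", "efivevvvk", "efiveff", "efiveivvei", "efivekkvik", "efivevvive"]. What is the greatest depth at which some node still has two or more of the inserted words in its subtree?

7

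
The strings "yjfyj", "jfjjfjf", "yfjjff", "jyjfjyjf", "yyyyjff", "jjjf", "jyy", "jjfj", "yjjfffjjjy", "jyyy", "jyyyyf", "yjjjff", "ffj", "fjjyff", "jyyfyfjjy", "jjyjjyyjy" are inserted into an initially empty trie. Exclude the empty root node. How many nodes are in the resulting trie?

71

Trace insertions, counting only characters that open a new branch:
  "yjfyj" → 5 new (y, j, f, y, j)
  "jfjjfjf" → 7 new (j, f, j, j, f, j, f)
  "yfjjff" → prefix "y" already present; 5 new (f, j, j, f, f)
  "jyjfjyjf" → prefix "j" already present; 7 new (y, j, f, j, y, j, f)
  "yyyyjff" → prefix "y" already present; 6 new (y, y, y, j, f, f)
  "jjjf" → prefix "j" already present; 3 new (j, j, f)
  "jyy" → prefix "jy" already present; 1 new (y)
  "jjfj" → prefix "jj" already present; 2 new (f, j)
  "yjjfffjjjy" → prefix "yj" already present; 8 new (j, f, f, f, j, j, j, y)
  "jyyy" → prefix "jyy" already present; 1 new (y)
  "jyyyyf" → prefix "jyyy" already present; 2 new (y, f)
  "yjjjff" → prefix "yjj" already present; 3 new (j, f, f)
  "ffj" → 3 new (f, f, j)
  "fjjyff" → prefix "f" already present; 5 new (j, j, y, f, f)
  "jyyfyfjjy" → prefix "jyy" already present; 6 new (f, y, f, j, j, y)
  "jjyjjyyjy" → prefix "jj" already present; 7 new (y, j, j, y, y, j, y)
Total nodes = 5 + 7 + 5 + 7 + 6 + 3 + 1 + 2 + 8 + 1 + 2 + 3 + 3 + 5 + 6 + 7 = 71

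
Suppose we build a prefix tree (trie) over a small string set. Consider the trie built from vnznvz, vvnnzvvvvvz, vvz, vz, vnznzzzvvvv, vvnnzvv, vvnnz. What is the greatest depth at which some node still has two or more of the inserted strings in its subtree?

7

Equivalently: take the maximum, over all pairs, of their longest common prefix length.
e.g. "vvnnzvv" and "vvnnzvvvvvz" share the prefix "vvnnzvv" of length 7; no pair shares a longer one.
Longest shared-prefix length: 7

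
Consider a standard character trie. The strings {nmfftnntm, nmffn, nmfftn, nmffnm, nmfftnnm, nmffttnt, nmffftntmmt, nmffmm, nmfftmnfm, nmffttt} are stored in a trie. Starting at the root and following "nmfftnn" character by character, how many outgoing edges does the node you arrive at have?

2

Walk "nmfftnn" from the root, arriving at one node.
Characters that immediately follow "nmfftnn" among the stored strings: {m, t}.
That node has 2 child edges.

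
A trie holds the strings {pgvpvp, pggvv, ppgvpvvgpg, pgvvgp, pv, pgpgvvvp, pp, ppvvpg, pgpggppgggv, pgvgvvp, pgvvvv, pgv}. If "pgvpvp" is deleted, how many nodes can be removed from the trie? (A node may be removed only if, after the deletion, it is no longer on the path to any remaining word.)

Walk "pgvpvp" from the leaf back toward the root, removing each node that no remaining word uses.
The suffix "pvp" (3 nodes) is used only by "pgvpvp"; the node for "pgv" still has the child "v", so pruning stops there.
Nodes removed: 3

3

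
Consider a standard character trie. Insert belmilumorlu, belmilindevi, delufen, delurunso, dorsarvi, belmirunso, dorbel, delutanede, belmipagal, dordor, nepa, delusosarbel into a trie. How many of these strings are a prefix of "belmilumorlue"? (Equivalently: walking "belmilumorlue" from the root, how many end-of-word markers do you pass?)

Check each prefix of "belmilumorlue" against the stored set — each match is an end-marker on the path.
Prefixes of the query that are stored words: "belmilumorlu"
Count: 1

1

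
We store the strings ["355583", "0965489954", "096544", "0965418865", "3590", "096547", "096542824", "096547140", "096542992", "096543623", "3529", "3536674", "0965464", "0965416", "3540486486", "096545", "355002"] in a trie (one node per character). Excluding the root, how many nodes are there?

Insert word by word; a character creates a node only if that edge doesn't already exist:
  "355583" → 6 new (3, 5, 5, 5, 8, 3)
  "0965489954" → 10 new (0, 9, 6, 5, 4, 8, 9, 9, 5, 4)
  "096544" → prefix "09654" already present; 1 new (4)
  "0965418865" → prefix "09654" already present; 5 new (1, 8, 8, 6, 5)
  "3590" → prefix "35" already present; 2 new (9, 0)
  "096547" → prefix "09654" already present; 1 new (7)
  "096542824" → prefix "09654" already present; 4 new (2, 8, 2, 4)
  "096547140" → prefix "096547" already present; 3 new (1, 4, 0)
  "096542992" → prefix "096542" already present; 3 new (9, 9, 2)
  "096543623" → prefix "09654" already present; 4 new (3, 6, 2, 3)
  "3529" → prefix "35" already present; 2 new (2, 9)
  "3536674" → prefix "35" already present; 5 new (3, 6, 6, 7, 4)
  "0965464" → prefix "09654" already present; 2 new (6, 4)
  "0965416" → prefix "096541" already present; 1 new (6)
  "3540486486" → prefix "35" already present; 8 new (4, 0, 4, 8, 6, 4, 8, 6)
  "096545" → prefix "09654" already present; 1 new (5)
  "355002" → prefix "355" already present; 3 new (0, 0, 2)
Total nodes = 6 + 10 + 1 + 5 + 2 + 1 + 4 + 3 + 3 + 4 + 2 + 5 + 2 + 1 + 8 + 1 + 3 = 61

61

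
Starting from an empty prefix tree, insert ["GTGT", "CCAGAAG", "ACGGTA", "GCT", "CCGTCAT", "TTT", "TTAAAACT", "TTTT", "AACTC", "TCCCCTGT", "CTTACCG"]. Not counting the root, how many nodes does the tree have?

51

Trace insertions, counting only characters that open a new branch:
  "GTGT" → 4 new (G, T, G, T)
  "CCAGAAG" → 7 new (C, C, A, G, A, A, G)
  "ACGGTA" → 6 new (A, C, G, G, T, A)
  "GCT" → prefix "G" already present; 2 new (C, T)
  "CCGTCAT" → prefix "CC" already present; 5 new (G, T, C, A, T)
  "TTT" → 3 new (T, T, T)
  "TTAAAACT" → prefix "TT" already present; 6 new (A, A, A, A, C, T)
  "TTTT" → prefix "TTT" already present; 1 new (T)
  "AACTC" → prefix "A" already present; 4 new (A, C, T, C)
  "TCCCCTGT" → prefix "T" already present; 7 new (C, C, C, C, T, G, T)
  "CTTACCG" → prefix "C" already present; 6 new (T, T, A, C, C, G)
Total nodes = 4 + 7 + 6 + 2 + 5 + 3 + 6 + 1 + 4 + 7 + 6 = 51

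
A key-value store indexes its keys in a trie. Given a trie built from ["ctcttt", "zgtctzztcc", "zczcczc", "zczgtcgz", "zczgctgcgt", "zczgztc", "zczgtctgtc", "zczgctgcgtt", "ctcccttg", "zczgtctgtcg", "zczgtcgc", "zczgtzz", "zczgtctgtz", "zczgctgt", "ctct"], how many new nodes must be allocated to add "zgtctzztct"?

1

"zgtctzztc" is already a path in the trie; the remaining "t" must be added.
Each of the 1 remaining characters creates one node.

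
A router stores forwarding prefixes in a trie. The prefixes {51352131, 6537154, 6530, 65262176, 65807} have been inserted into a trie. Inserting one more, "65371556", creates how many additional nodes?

2

"653715" is already a path in the trie; the remaining "56" must be added.
So 8 − 6 = 2 new nodes.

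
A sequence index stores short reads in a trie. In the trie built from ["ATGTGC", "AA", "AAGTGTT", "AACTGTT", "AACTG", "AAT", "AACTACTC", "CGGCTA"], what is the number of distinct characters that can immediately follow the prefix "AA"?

Walk "AA" from the root, arriving at one node.
Characters that immediately follow "AA" among the stored strings: {C, G, T}.
That node has 3 child edges.

3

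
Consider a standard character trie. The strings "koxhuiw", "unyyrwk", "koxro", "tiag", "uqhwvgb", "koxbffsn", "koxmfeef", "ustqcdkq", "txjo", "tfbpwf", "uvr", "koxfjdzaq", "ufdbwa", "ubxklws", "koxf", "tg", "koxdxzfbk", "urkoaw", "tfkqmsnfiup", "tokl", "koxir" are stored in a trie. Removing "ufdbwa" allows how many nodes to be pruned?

After clearing the end-marker at "ufdbwa", prune upward until reaching a node still needed by another word.
The suffix "fdbwa" (5 nodes) is used only by "ufdbwa"; the node for "u" still has the child "n", so pruning stops there.
Nodes removed: 5

5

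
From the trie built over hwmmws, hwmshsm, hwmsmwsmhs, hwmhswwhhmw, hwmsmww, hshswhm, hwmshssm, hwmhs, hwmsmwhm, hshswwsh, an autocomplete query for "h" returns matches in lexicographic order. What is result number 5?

Words with prefix "h", in lexicographic order: "hshswhm", "hshswwsh", "hwmhs", "hwmhswwhhmw", "hwmmws", "hwmshsm", "hwmshssm", "hwmsmwhm", "hwmsmwsmhs", "hwmsmww"
Position 5: hwmmws

hwmmws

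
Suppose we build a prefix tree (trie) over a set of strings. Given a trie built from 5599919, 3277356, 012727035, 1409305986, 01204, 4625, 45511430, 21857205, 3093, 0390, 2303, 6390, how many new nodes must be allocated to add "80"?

2

Nothing in the trie begins with "8"; the whole of "80" is new.
2 − 0 = 2 new nodes.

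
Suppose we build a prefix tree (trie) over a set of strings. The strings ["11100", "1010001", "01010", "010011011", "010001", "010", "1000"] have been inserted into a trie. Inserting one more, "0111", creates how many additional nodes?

2

"01" is already a path in the trie; the remaining "11" must be added.
Each of the 2 remaining characters creates one node.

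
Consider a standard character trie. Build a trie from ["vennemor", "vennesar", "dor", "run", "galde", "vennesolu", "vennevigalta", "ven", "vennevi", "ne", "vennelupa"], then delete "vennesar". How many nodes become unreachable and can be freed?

2

After clearing the end-marker at "vennesar", prune upward until reaching a node still needed by another word.
The suffix "ar" (2 nodes) is used only by "vennesar"; the node for "vennes" still has the child "o", so pruning stops there.
Nodes removed: 2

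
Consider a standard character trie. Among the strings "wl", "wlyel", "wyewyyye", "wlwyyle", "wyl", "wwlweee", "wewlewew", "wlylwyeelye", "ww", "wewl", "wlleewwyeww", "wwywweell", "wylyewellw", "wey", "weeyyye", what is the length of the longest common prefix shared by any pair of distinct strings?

Equivalently: take the maximum, over all pairs, of their longest common prefix length.
"wewl" and "wewlewew" agree on "wewl" (4 characters) before diverging; nothing deeper is shared.
Longest shared-prefix length: 4

4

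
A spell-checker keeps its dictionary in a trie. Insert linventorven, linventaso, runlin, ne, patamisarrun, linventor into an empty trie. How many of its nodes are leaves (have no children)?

A leaf is a node with no children — equivalently, the end of a word that is not a proper prefix of any other stored word.
Those words: "linventaso", "linventorven", "ne", "patamisarrun", "runlin"
Leaf count: 5

5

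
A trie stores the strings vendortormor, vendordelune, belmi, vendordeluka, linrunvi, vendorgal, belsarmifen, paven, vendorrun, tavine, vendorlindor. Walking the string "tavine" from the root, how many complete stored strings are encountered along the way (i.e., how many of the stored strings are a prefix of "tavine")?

1

Walk "tavine" from the root; an end-of-word marker is hit whenever a stored word is a prefix of "tavine".
Prefixes of the query that are stored words: "tavine"
Count: 1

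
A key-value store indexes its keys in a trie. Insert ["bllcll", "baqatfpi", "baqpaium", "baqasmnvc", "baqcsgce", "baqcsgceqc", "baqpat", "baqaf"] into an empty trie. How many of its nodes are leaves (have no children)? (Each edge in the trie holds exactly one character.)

A leaf is a node with no children — equivalently, the end of a word that is not a proper prefix of any other stored word.
Those words: "baqaf", "baqasmnvc", "baqatfpi", "baqcsgceqc", "baqpaium", "baqpat", "bllcll"
Leaf count: 7

7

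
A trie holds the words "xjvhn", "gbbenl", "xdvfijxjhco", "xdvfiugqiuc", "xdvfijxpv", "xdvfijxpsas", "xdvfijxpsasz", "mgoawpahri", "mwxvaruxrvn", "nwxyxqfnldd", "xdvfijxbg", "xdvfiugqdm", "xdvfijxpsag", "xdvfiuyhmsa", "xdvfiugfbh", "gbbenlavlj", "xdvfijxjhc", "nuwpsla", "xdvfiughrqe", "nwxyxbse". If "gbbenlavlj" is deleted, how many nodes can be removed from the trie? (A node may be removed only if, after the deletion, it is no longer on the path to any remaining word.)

After clearing the end-marker at "gbbenlavlj", prune upward until reaching a node still needed by another word.
The suffix "avlj" (4 nodes) is used only by "gbbenlavlj"; "gbbenl" is itself a stored word, so pruning stops there.
Nodes removed: 4

4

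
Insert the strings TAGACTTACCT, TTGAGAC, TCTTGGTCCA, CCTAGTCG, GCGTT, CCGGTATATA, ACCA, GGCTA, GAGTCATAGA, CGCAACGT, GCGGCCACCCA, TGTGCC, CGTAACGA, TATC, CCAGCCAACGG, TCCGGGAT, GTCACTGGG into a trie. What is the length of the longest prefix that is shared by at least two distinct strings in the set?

3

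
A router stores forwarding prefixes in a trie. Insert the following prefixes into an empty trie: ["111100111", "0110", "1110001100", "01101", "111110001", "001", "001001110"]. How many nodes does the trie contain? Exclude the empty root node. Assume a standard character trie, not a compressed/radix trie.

34

Trace insertions, counting only characters that open a new branch:
  "111100111" → 9 new (1, 1, 1, 1, 0, 0, 1, 1, 1)
  "0110" → 4 new (0, 1, 1, 0)
  "1110001100" → prefix "111" already present; 7 new (0, 0, 0, 1, 1, 0, 0)
  "01101" → prefix "0110" already present; 1 new (1)
  "111110001" → prefix "1111" already present; 5 new (1, 0, 0, 0, 1)
  "001" → prefix "0" already present; 2 new (0, 1)
  "001001110" → prefix "001" already present; 6 new (0, 0, 1, 1, 1, 0)
Total nodes = 9 + 4 + 7 + 1 + 5 + 2 + 6 = 34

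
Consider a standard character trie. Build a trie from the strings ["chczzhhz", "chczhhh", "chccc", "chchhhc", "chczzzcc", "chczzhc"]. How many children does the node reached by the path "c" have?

1

The children of the "c" node are the distinct next characters among strings starting with "c".
Distinct next characters after "c": h.
That node has 1 child edge.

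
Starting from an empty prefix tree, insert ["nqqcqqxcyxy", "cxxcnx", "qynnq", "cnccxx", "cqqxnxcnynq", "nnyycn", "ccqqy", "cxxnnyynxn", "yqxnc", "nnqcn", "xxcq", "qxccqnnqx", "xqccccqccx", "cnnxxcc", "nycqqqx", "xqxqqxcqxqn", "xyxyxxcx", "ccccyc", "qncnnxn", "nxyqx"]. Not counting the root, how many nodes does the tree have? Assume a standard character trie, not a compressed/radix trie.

123

For each word, the new-node count is its length minus the longest prefix already in the trie:
  "nqqcqqxcyxy" → 11 new (n, q, q, c, q, q, x, c, y, x, y)
  "cxxcnx" → 6 new (c, x, x, c, n, x)
  "qynnq" → 5 new (q, y, n, n, q)
  "cnccxx" → prefix "c" already present; 5 new (n, c, c, x, x)
  "cqqxnxcnynq" → prefix "c" already present; 10 new (q, q, x, n, x, c, n, y, n, q)
  "nnyycn" → prefix "n" already present; 5 new (n, y, y, c, n)
  "ccqqy" → prefix "c" already present; 4 new (c, q, q, y)
  "cxxnnyynxn" → prefix "cxx" already present; 7 new (n, n, y, y, n, x, n)
  "yqxnc" → 5 new (y, q, x, n, c)
  "nnqcn" → prefix "nn" already present; 3 new (q, c, n)
  "xxcq" → 4 new (x, x, c, q)
  "qxccqnnqx" → prefix "q" already present; 8 new (x, c, c, q, n, n, q, x)
  "xqccccqccx" → prefix "x" already present; 9 new (q, c, c, c, c, q, c, c, x)
  "cnnxxcc" → prefix "cn" already present; 5 new (n, x, x, c, c)
  "nycqqqx" → prefix "n" already present; 6 new (y, c, q, q, q, x)
  "xqxqqxcqxqn" → prefix "xq" already present; 9 new (x, q, q, x, c, q, x, q, n)
  "xyxyxxcx" → prefix "x" already present; 7 new (y, x, y, x, x, c, x)
  "ccccyc" → prefix "cc" already present; 4 new (c, c, y, c)
  "qncnnxn" → prefix "q" already present; 6 new (n, c, n, n, x, n)
  "nxyqx" → prefix "n" already present; 4 new (x, y, q, x)
Total nodes = 11 + 6 + 5 + 5 + 10 + 5 + 4 + 7 + 5 + 3 + 4 + 8 + 9 + 5 + 6 + 9 + 7 + 4 + 6 + 4 = 123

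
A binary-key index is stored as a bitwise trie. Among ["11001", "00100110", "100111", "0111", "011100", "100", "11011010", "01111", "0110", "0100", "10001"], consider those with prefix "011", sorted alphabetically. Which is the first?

0110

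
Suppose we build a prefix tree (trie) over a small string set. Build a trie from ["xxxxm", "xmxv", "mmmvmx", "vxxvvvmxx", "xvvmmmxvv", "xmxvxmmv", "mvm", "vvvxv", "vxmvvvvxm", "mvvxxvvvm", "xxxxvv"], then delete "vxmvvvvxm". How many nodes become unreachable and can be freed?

7

After clearing the end-marker at "vxmvvvvxm", prune upward until reaching a node still needed by another word.
The suffix "mvvvvxm" (7 nodes) is used only by "vxmvvvvxm"; the node for "vx" still has the child "x", so pruning stops there.
Nodes removed: 7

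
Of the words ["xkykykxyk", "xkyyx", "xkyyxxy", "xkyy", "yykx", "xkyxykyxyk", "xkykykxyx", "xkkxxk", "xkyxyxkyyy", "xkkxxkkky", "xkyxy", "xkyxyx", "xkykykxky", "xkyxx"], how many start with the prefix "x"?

Filter for entries beginning with "x":
Matches: "xkkxxk", "xkkxxkkky", "xkykykxky", "xkykykxyk", "xkykykxyx", "xkyxx", "xkyxy", "xkyxykyxyk", "xkyxyx", "xkyxyxkyyy", "xkyy", "xkyyx", "xkyyxxy"
Count: 13

13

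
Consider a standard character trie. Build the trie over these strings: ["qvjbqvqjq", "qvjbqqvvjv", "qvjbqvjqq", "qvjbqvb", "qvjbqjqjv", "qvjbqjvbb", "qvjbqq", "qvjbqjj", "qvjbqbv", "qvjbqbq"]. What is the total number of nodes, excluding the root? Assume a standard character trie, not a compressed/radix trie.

29

Count nodes per top-level branch (shared prefixes stored once):
  'q'-branch (qvjbqbq, qvjbqbv, qvjbqjj, qvjbqjqjv, qvjbqjvbb, qvjbqq, qvjbqqvvjv, qvjbqvb, qvjbqvjqq, qvjbqvqjq): 29 nodes
Sum: 29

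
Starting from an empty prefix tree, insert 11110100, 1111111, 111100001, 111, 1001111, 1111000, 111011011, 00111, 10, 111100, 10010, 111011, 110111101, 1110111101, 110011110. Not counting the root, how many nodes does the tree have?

50

For each word, the new-node count is its length minus the longest prefix already in the trie:
  "11110100" → 8 new (1, 1, 1, 1, 0, 1, 0, 0)
  "1111111" → prefix "1111" already present; 3 new (1, 1, 1)
  "111100001" → prefix "11110" already present; 4 new (0, 0, 0, 1)
  "111" → prefix "111" already present; 0 new (none)
  "1001111" → prefix "1" already present; 6 new (0, 0, 1, 1, 1, 1)
  "1111000" → prefix "1111000" already present; 0 new (none)
  "111011011" → prefix "111" already present; 6 new (0, 1, 1, 0, 1, 1)
  "00111" → 5 new (0, 0, 1, 1, 1)
  "10" → prefix "10" already present; 0 new (none)
  "111100" → prefix "111100" already present; 0 new (none)
  "10010" → prefix "1001" already present; 1 new (0)
  "111011" → prefix "111011" already present; 0 new (none)
  "110111101" → prefix "11" already present; 7 new (0, 1, 1, 1, 1, 0, 1)
  "1110111101" → prefix "111011" already present; 4 new (1, 1, 0, 1)
  "110011110" → prefix "110" already present; 6 new (0, 1, 1, 1, 1, 0)
Total nodes = 8 + 3 + 4 + 0 + 6 + 0 + 6 + 5 + 0 + 0 + 1 + 0 + 7 + 4 + 6 = 50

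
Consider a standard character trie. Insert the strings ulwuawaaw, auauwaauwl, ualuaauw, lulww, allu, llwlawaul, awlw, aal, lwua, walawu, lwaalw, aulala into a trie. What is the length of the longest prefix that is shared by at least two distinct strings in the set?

2

The deepest shared node is where two words last agree before diverging.
"auauwaauwl" and "aulala" agree on "au" (2 characters) before diverging; nothing deeper is shared.
Longest shared-prefix length: 2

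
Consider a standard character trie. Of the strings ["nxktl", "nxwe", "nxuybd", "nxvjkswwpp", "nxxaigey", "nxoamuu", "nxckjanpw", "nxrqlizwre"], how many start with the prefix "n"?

8

Walk to "n"; the words in its subtree are exactly those with that prefix.
Matches: "nxckjanpw", "nxktl", "nxoamuu", "nxrqlizwre", "nxuybd", "nxvjkswwpp", "nxwe", "nxxaigey"
Count: 8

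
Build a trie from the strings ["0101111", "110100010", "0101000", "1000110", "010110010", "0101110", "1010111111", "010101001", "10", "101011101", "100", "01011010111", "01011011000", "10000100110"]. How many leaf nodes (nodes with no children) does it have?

Leaves are exactly the stored words that no other stored word extends.
Those words: "0101000", "010101001", "010110010", "01011010111", "01011011000", "0101110", "0101111", "10000100110", "1000110", "101011101", "1010111111", "110100010"
Leaf count: 12

12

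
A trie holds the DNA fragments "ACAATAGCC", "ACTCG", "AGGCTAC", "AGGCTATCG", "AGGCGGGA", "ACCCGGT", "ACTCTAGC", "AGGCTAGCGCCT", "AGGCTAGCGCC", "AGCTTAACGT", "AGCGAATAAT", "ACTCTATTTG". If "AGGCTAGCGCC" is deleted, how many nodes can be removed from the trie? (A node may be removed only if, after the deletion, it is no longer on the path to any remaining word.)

Walk "AGGCTAGCGCC" from the leaf back toward the root, removing each node that no remaining word uses.
Every node on "AGGCTAGCGCC" is still needed (e.g. by "AGGCTAGCGCCT"), so nothing is freed.
Nodes removed: 0

0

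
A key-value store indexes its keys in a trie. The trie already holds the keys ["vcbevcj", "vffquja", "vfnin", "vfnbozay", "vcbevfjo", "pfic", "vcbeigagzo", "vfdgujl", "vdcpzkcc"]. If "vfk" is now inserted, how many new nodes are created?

"vf" is already a path in the trie; the remaining "k" must be added.
So 3 − 2 = 1 new nodes.

1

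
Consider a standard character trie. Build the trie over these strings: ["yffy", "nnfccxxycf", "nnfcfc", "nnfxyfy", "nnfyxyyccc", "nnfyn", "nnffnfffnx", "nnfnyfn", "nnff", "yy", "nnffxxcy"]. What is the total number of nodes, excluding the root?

44

Count nodes per top-level branch (shared prefixes stored once):
  'n'-branch (nnfccxxycf, nnfcfc, nnff, nnffnfffnx, nnffxxcy, nnfnyfn, nnfxyfy, nnfyn, nnfyxyyccc): 39 nodes
  'y'-branch (yffy, yy): 5 nodes
Sum: 44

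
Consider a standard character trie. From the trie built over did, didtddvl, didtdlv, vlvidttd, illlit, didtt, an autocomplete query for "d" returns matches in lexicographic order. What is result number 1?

DFS of the "d" subtree visits, in order: "did", "didtddvl", "didtdlv", "didtt"
Position 1: did

did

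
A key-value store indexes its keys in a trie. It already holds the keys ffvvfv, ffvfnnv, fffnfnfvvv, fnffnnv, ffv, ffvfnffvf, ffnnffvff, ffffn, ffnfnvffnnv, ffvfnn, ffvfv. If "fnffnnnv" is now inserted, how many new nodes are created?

2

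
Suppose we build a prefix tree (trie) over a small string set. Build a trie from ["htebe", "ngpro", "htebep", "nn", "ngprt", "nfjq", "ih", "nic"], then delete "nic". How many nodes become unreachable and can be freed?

After clearing the end-marker at "nic", prune upward until reaching a node still needed by another word.
The suffix "ic" (2 nodes) is used only by "nic"; the node for "n" still has the child "g", so pruning stops there.
Nodes removed: 2

2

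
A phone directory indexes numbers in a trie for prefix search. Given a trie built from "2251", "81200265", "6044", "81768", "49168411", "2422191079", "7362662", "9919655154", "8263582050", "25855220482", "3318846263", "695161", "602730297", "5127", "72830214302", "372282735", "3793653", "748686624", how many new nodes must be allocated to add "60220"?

Walking "60220" from the root, the first 3 characters ("602") follow existing edges; "2" is the first miss.
New nodes needed: |"60220"| − 3 = 5 − 3 = 2.

2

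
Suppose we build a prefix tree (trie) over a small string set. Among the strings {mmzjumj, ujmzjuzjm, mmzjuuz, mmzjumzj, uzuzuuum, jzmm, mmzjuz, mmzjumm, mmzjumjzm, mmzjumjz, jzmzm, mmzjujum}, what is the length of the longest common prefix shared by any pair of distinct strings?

The deepest shared node is where two words last agree before diverging.
"mmzjumjz" and "mmzjumjzm" agree on "mmzjumjz" (8 characters) before diverging; nothing deeper is shared.
Longest shared-prefix length: 8

8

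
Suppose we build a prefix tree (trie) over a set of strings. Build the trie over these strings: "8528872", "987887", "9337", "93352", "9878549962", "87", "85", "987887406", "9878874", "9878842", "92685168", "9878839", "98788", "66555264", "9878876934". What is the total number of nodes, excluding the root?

Trace insertions, counting only characters that open a new branch:
  "8528872" → 7 new (8, 5, 2, 8, 8, 7, 2)
  "987887" → 6 new (9, 8, 7, 8, 8, 7)
  "9337" → prefix "9" already present; 3 new (3, 3, 7)
  "93352" → prefix "933" already present; 2 new (5, 2)
  "9878549962" → prefix "9878" already present; 6 new (5, 4, 9, 9, 6, 2)
  "87" → prefix "8" already present; 1 new (7)
  "85" → prefix "85" already present; 0 new (none)
  "987887406" → prefix "987887" already present; 3 new (4, 0, 6)
  "9878874" → prefix "9878874" already present; 0 new (none)
  "9878842" → prefix "98788" already present; 2 new (4, 2)
  "92685168" → prefix "9" already present; 7 new (2, 6, 8, 5, 1, 6, 8)
  "9878839" → prefix "98788" already present; 2 new (3, 9)
  "98788" → prefix "98788" already present; 0 new (none)
  "66555264" → 8 new (6, 6, 5, 5, 5, 2, 6, 4)
  "9878876934" → prefix "987887" already present; 4 new (6, 9, 3, 4)
Total nodes = 7 + 6 + 3 + 2 + 6 + 1 + 0 + 3 + 0 + 2 + 7 + 2 + 0 + 8 + 4 = 51

51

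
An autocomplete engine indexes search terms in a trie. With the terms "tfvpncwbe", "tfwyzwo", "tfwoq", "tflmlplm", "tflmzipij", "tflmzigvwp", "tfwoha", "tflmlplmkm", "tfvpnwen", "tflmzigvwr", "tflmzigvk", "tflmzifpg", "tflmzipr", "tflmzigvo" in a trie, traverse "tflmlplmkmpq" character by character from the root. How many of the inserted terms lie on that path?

2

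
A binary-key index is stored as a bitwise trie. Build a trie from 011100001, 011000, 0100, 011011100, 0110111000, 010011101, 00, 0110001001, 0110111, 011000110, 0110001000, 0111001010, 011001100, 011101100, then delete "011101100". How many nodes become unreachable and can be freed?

4

After clearing the end-marker at "011101100", prune upward until reaching a node still needed by another word.
The suffix "1100" (4 nodes) is used only by "011101100"; the node for "01110" still has the child "0", so pruning stops there.
Nodes removed: 4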